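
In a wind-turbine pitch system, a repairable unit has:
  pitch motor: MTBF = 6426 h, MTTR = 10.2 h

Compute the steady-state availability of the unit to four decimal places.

A(pitch motor) = MTBF/(MTBF+MTTR) = 6426/(6426+10.2) = 0.9984

0.9984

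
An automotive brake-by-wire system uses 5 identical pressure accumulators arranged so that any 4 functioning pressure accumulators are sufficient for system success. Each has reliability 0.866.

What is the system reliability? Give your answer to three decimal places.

0.864

R = Σ_{i=4}^{5} C(5,i) p^i (1−p)^{5−i} with p = 0.866
C(5,4)·0.866^4·0.134^1 = 0.37683
C(5,5)·0.866^5·0.134^0 = 0.48707
Sum = 0.864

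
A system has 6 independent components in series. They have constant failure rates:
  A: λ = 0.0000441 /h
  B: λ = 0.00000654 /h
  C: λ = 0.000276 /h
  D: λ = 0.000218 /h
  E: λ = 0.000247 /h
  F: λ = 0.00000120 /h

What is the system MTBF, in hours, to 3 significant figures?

1260

Series of exponential components: λ_sys = Σ λ_i
λ_sys = 0.0000441 + 0.00000654 + 0.000276 + 0.000218 + 0.000247 + 0.00000120 = 7.9284e-04 /h
MTBF = 1 / λ_sys = 1260 h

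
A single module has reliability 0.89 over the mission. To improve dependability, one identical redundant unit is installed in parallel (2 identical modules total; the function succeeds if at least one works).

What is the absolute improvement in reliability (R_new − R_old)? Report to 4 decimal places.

0.0979

R_before = 0.89
R_after = 1 − (1 − 0.89)^2 = 0.9879
ΔR = 0.9879 − 0.89 = 0.0979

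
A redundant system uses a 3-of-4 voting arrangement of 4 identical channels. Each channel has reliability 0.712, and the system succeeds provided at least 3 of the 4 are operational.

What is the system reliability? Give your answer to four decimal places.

0.6728

R = Σ_{i=3}^{4} C(4,i) p^i (1−p)^{4−i} with p = 0.712
C(4,3)·0.712^3·0.288^1 = 0.415808
C(4,4)·0.712^4·0.288^0 = 0.256992
Sum = 0.6728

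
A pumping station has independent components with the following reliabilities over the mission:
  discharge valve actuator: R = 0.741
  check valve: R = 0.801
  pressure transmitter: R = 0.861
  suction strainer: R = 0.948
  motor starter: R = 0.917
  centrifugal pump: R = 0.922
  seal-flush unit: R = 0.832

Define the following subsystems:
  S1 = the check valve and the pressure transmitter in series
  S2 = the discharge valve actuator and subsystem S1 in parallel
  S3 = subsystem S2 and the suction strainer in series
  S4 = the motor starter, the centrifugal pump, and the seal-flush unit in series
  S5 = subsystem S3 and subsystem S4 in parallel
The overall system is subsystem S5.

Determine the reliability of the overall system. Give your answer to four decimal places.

Series (check valve and pressure transmitter): 0.801000 × 0.861000 = 0.689661
Parallel (discharge valve actuator and [0.689661]): 1 − (1 − 0.741000)(1 − 0.689661) = 0.919622
Series ([0.919622] and suction strainer): 0.919622 × 0.948000 = 0.871802
Series (motor starter, centrifugal pump, and seal-flush unit): 0.917000 × 0.922000 × 0.832000 = 0.703434
Parallel ([0.871802] and [0.703434]): 1 − (1 − 0.871802)(1 − 0.703434) = 0.9620

0.9620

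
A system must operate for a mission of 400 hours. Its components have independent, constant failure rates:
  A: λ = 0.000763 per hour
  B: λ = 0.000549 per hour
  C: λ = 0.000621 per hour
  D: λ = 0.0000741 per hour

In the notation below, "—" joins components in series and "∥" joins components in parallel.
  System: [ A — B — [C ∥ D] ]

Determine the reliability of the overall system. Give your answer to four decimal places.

R(A) = exp(−0.000763 × 400) = 0.736976
R(B) = exp(−0.000549 × 400) = 0.802840
R(C) = exp(−0.000621 × 400) = 0.780048
R(D) = exp(−0.0000741 × 400) = 0.970795
Parallel (C and D): 1 − (1 − 0.780048)(1 − 0.970795) = 0.993576
Series (A, B, and [0.993576]): 0.736976 × 0.802840 × 0.993576 = 0.5879

0.5879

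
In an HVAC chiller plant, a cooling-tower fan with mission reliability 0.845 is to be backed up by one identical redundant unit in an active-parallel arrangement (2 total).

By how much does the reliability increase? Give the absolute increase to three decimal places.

0.131

R_before = 0.845
R_after = 1 − (1 − 0.845)^2 = 0.976
ΔR = 0.976 − 0.845 = 0.131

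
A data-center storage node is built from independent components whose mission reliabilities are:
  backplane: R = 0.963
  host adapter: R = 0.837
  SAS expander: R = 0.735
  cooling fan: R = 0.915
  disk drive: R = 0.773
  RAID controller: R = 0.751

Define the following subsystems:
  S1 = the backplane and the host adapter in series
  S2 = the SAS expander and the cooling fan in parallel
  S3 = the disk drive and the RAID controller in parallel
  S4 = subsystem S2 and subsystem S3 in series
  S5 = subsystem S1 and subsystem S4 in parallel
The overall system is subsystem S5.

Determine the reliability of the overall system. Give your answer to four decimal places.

0.9849

Series (backplane and host adapter): 0.963000 × 0.837000 = 0.806031
Parallel (SAS expander and cooling fan): 1 − (1 − 0.735000)(1 − 0.915000) = 0.977475
Parallel (disk drive and RAID controller): 1 − (1 − 0.773000)(1 − 0.751000) = 0.943477
Series ([0.977475] and [0.943477]): 0.977475 × 0.943477 = 0.922225
Parallel ([0.806031] and [0.922225]): 1 − (1 − 0.806031)(1 − 0.922225) = 0.9849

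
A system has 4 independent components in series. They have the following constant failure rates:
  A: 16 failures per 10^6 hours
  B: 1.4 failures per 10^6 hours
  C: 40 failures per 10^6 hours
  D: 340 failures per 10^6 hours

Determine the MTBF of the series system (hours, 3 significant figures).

Series of exponential components: λ_sys = Σ λ_i
λ_sys = 0.000016 + 0.0000014 + 0.000040 + 0.00034 = 3.9740e-04 /h
MTBF = 1 / λ_sys = 2520 h

2520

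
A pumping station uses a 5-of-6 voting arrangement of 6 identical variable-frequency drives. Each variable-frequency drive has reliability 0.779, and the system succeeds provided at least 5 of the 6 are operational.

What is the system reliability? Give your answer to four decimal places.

R = Σ_{i=5}^{6} C(6,i) p^i (1−p)^{6−i} with p = 0.779
C(6,5)·0.779^5·0.221^1 = 0.380392
C(6,6)·0.779^6·0.221^0 = 0.223473
Sum = 0.6039

0.6039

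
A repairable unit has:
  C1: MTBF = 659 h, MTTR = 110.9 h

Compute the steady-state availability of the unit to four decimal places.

0.8560

A(C1) = MTBF/(MTBF+MTTR) = 659/(659+110.9) = 0.8560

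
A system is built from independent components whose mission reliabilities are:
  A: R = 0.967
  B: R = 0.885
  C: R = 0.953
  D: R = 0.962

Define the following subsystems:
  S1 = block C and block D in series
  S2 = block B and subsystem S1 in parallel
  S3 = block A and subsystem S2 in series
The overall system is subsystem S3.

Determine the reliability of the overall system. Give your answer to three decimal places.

0.958

Series (C and D): 0.95300 × 0.96200 = 0.91679
Parallel (B and [0.91679]): 1 − (1 − 0.88500)(1 − 0.91679) = 0.99043
Series (A and [0.99043]): 0.96700 × 0.99043 = 0.958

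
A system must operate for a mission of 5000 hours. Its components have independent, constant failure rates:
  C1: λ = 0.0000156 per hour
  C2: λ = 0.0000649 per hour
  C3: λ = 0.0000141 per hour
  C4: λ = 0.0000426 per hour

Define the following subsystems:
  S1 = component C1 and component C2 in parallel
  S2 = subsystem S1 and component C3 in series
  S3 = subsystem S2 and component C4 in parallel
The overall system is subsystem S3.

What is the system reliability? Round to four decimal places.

R(C1) = exp(−0.0000156 × 5000) = 0.924964
R(C2) = exp(−0.0000649 × 5000) = 0.722889
R(C3) = exp(−0.0000141 × 5000) = 0.931928
R(C4) = exp(−0.0000426 × 5000) = 0.808156
Parallel (C1 and C2): 1 − (1 − 0.924964)(1 − 0.722889) = 0.979207
Series ([0.979207] and C3): 0.979207 × 0.931928 = 0.912550
Parallel ([0.912550] and C4): 1 − (1 − 0.912550)(1 − 0.808156) = 0.9832

0.9832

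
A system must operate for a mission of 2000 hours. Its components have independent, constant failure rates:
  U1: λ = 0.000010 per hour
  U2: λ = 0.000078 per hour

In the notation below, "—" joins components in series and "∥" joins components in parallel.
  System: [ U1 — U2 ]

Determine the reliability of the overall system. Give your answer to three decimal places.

R(U1) = exp(−0.000010 × 2000) = 0.98020
R(U2) = exp(−0.000078 × 2000) = 0.85556
Series (U1 and U2): 0.98020 × 0.85556 = 0.839

0.839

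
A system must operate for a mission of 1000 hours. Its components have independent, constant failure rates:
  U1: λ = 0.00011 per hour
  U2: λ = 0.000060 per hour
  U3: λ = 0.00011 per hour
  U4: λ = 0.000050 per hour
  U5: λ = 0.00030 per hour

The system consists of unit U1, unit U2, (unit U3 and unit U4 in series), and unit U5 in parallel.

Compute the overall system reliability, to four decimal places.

R(U1) = exp(−0.00011 × 1000) = 0.895834
R(U2) = exp(−0.000060 × 1000) = 0.941765
R(U3) = exp(−0.00011 × 1000) = 0.895834
R(U4) = exp(−0.000050 × 1000) = 0.951229
R(U5) = exp(−0.00030 × 1000) = 0.740818
Series (U3 and U4): 0.895834 × 0.951229 = 0.852143
Parallel (U1, U2, [0.852143], and U5): 1 − (1 − 0.895834)(1 − 0.941765)(1 − 0.852143)(1 − 0.740818) = 0.9998

0.9998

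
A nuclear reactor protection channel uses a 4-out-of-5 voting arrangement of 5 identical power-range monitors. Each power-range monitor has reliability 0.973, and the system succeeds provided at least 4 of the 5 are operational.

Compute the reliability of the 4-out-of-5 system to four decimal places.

R = Σ_{i=4}^{5} C(5,i) p^i (1−p)^{5−i} with p = 0.973
C(5,4)·0.973^4·0.027^1 = 0.121000
C(5,5)·0.973^5·0.027^0 = 0.872096
Sum = 0.9931

0.9931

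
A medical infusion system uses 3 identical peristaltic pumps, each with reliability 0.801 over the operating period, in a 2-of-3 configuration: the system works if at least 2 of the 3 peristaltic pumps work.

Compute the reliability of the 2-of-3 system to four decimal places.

0.8970

R = Σ_{i=2}^{3} C(3,i) p^i (1−p)^{3−i} with p = 0.801
C(3,2)·0.801^2·0.199^1 = 0.383036
C(3,3)·0.801^3·0.199^0 = 0.513922
Sum = 0.8970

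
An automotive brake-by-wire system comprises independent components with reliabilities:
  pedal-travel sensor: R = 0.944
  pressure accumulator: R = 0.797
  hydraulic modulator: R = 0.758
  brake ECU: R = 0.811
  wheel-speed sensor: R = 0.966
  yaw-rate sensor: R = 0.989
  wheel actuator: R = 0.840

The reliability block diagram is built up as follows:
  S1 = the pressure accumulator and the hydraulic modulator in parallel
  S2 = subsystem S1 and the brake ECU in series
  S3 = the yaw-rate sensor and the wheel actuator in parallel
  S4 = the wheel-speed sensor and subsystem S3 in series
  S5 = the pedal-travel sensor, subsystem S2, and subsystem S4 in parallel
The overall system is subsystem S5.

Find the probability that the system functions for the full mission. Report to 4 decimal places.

Parallel (pressure accumulator and hydraulic modulator): 1 − (1 − 0.797000)(1 − 0.758000) = 0.950874
Series ([0.950874] and brake ECU): 0.950874 × 0.811000 = 0.771159
Parallel (yaw-rate sensor and wheel actuator): 1 − (1 − 0.989000)(1 − 0.840000) = 0.998240
Series (wheel-speed sensor and [0.998240]): 0.966000 × 0.998240 = 0.964300
Parallel (pedal-travel sensor, [0.771159], and [0.964300]): 1 − (1 − 0.944000)(1 − 0.771159)(1 − 0.964300) = 0.9995

0.9995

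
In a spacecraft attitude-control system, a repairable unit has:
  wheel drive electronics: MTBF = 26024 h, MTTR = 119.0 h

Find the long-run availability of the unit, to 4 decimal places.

A(wheel drive electronics) = MTBF/(MTBF+MTTR) = 26024/(26024+119.0) = 0.9954

0.9954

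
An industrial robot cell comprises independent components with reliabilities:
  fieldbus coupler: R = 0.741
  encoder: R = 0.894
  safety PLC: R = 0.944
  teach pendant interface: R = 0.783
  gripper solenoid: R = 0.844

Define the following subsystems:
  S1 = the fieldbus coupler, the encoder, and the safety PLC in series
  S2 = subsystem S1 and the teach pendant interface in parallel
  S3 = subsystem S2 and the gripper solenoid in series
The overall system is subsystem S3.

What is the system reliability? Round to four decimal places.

Series (fieldbus coupler, encoder, and safety PLC): 0.741000 × 0.894000 × 0.944000 = 0.625357
Parallel ([0.625357] and teach pendant interface): 1 − (1 − 0.625357)(1 − 0.783000) = 0.918702
Series ([0.918702] and gripper solenoid): 0.918702 × 0.844000 = 0.7754

0.7754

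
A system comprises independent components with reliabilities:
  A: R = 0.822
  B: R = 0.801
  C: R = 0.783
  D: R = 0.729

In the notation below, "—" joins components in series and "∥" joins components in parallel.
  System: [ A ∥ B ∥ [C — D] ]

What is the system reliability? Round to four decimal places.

Series (C and D): 0.783000 × 0.729000 = 0.570807
Parallel (A, B, and [0.570807]): 1 − (1 − 0.822000)(1 − 0.801000)(1 − 0.570807) = 0.9848

0.9848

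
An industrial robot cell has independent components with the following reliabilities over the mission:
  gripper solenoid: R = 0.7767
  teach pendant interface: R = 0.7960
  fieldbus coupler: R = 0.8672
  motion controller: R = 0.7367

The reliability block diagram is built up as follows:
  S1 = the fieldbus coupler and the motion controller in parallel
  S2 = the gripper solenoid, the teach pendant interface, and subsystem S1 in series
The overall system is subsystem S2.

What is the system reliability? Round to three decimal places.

0.597

Parallel (fieldbus coupler and motion controller): 1 − (1 − 0.86720)(1 − 0.73670) = 0.96503
Series (gripper solenoid, teach pendant interface, and [0.96503]): 0.77670 × 0.79600 × 0.96503 = 0.597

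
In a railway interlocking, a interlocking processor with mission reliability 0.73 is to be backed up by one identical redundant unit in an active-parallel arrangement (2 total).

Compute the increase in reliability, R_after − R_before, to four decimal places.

R_before = 0.73
R_after = 1 − (1 − 0.73)^2 = 0.9271
ΔR = 0.9271 − 0.73 = 0.1971

0.1971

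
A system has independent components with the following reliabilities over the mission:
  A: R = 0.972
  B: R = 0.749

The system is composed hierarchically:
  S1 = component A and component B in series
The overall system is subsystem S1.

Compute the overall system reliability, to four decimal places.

0.7280

Series (A and B): 0.972000 × 0.749000 = 0.7280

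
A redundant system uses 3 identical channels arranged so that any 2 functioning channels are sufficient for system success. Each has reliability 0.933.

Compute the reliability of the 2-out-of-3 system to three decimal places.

R = Σ_{i=2}^{3} C(3,i) p^i (1−p)^{3−i} with p = 0.933
C(3,2)·0.933^2·0.067^1 = 0.17497
C(3,3)·0.933^3·0.067^0 = 0.81217
Sum = 0.987

0.987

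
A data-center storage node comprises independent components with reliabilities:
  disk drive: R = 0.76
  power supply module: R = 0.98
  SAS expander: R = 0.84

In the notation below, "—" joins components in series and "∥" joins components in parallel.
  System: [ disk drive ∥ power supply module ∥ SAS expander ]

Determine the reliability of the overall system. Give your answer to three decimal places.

0.999

Parallel (disk drive, power supply module, and SAS expander): 1 − (1 − 0.76000)(1 − 0.98000)(1 − 0.84000) = 0.999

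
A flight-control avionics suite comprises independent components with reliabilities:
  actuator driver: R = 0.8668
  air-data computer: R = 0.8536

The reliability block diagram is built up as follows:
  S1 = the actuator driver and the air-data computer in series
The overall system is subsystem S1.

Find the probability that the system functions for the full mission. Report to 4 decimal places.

Series (actuator driver and air-data computer): 0.866800 × 0.853600 = 0.7399

0.7399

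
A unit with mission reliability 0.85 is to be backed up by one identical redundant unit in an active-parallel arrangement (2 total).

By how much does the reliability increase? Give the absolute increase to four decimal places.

R_before = 0.85
R_after = 1 − (1 − 0.85)^2 = 0.9775
ΔR = 0.9775 − 0.85 = 0.1275

0.1275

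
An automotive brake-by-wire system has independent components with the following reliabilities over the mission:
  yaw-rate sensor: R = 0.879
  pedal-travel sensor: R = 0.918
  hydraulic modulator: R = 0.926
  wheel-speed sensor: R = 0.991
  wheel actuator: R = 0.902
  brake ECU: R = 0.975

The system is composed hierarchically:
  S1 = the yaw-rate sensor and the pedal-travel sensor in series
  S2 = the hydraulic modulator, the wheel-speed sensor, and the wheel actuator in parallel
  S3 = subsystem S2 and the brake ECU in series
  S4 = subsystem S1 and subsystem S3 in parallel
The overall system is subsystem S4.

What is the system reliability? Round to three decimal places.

Series (yaw-rate sensor and pedal-travel sensor): 0.87900 × 0.91800 = 0.80692
Parallel (hydraulic modulator, wheel-speed sensor, and wheel actuator): 1 − (1 − 0.92600)(1 − 0.99100)(1 − 0.90200) = 0.99993
Series ([0.99993] and brake ECU): 0.99993 × 0.97500 = 0.97493
Parallel ([0.80692] and [0.97493]): 1 − (1 − 0.80692)(1 − 0.97493) = 0.995

0.995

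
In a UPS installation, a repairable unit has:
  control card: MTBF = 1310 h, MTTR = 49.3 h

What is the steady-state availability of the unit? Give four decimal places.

A(control card) = MTBF/(MTBF+MTTR) = 1310/(1310+49.3) = 0.9637

0.9637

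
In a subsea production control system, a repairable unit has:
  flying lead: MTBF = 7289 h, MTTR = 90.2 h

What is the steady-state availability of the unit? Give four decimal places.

A(flying lead) = MTBF/(MTBF+MTTR) = 7289/(7289+90.2) = 0.9878

0.9878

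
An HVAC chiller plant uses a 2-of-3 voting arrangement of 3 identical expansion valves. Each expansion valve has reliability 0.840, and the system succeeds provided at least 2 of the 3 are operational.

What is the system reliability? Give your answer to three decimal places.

R = Σ_{i=2}^{3} C(3,i) p^i (1−p)^{3−i} with p = 0.840
C(3,2)·0.840^2·0.160^1 = 0.33869
C(3,3)·0.840^3·0.160^0 = 0.59270
Sum = 0.931

0.931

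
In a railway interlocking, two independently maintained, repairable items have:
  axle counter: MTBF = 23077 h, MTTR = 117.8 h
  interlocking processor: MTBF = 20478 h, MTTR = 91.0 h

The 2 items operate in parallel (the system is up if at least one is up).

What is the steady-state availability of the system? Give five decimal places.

0.99998

A(axle counter) = MTBF/(MTBF+MTTR) = 23077/(23077+117.8) = 0.994921
A(interlocking processor) = MTBF/(MTBF+MTTR) = 20478/(20478+91.0) = 0.995576
Parallel availability: 1 − (1 − 0.994921)(1 − 0.995576) = 0.99998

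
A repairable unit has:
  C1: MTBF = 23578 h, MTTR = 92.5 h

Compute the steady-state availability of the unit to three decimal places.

A(C1) = MTBF/(MTBF+MTTR) = 23578/(23578+92.5) = 0.996

0.996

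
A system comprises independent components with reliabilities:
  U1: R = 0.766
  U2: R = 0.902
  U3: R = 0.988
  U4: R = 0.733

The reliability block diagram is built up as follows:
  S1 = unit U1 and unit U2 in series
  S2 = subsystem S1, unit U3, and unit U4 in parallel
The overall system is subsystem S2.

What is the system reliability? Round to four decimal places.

0.9990

Series (U1 and U2): 0.766000 × 0.902000 = 0.690932
Parallel ([0.690932], U3, and U4): 1 − (1 − 0.690932)(1 − 0.988000)(1 − 0.733000) = 0.9990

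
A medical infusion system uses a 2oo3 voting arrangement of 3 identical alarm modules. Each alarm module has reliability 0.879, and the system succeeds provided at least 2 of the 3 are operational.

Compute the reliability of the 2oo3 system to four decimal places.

R = Σ_{i=2}^{3} C(3,i) p^i (1−p)^{3−i} with p = 0.879
C(3,2)·0.879^2·0.121^1 = 0.280469
C(3,3)·0.879^3·0.121^0 = 0.679151
Sum = 0.9596

0.9596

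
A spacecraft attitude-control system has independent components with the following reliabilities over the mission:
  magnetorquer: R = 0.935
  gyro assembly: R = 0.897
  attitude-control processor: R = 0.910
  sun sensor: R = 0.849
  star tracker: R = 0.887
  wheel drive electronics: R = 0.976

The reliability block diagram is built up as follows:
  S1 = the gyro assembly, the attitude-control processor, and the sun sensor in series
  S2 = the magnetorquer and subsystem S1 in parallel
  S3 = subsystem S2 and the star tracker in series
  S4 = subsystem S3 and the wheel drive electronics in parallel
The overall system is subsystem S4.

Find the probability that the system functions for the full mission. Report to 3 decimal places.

Series (gyro assembly, attitude-control processor, and sun sensor): 0.89700 × 0.91000 × 0.84900 = 0.69301
Parallel (magnetorquer and [0.69301]): 1 − (1 − 0.93500)(1 − 0.69301) = 0.98005
Series ([0.98005] and star tracker): 0.98005 × 0.88700 = 0.86930
Parallel ([0.86930] and wheel drive electronics): 1 − (1 − 0.86930)(1 − 0.97600) = 0.997

0.997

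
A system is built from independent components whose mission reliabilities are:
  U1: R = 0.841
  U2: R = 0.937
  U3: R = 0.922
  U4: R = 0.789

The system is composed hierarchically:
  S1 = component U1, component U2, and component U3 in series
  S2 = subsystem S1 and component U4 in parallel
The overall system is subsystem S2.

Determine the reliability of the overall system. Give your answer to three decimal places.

Series (U1, U2, and U3): 0.84100 × 0.93700 × 0.92200 = 0.72655
Parallel ([0.72655] and U4): 1 − (1 − 0.72655)(1 − 0.78900) = 0.942

0.942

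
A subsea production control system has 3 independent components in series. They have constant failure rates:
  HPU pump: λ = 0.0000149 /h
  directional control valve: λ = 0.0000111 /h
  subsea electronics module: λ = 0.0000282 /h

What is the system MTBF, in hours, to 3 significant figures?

18500

Series of exponential components: λ_sys = Σ λ_i
λ_sys = 0.0000149 + 0.0000111 + 0.0000282 = 5.4200e-05 /h
MTBF = 1 / λ_sys = 18500 h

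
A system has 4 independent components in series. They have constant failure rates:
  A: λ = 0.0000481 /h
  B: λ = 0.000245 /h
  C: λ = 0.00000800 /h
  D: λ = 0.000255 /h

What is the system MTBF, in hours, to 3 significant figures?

Series of exponential components: λ_sys = Σ λ_i
λ_sys = 0.0000481 + 0.000245 + 0.00000800 + 0.000255 = 5.5610e-04 /h
MTBF = 1 / λ_sys = 1800 h

1800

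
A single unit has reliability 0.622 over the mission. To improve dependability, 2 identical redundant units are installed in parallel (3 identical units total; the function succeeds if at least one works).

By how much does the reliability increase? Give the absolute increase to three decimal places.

0.324

R_before = 0.622
R_after = 1 − (1 − 0.622)^3 = 0.946
ΔR = 0.946 − 0.622 = 0.324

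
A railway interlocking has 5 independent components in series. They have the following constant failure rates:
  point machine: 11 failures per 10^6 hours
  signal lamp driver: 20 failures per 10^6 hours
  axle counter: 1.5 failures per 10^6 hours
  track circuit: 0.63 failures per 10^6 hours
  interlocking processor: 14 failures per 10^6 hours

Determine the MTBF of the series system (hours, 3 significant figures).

21200

Series of exponential components: λ_sys = Σ λ_i
λ_sys = 0.000011 + 0.000020 + 0.0000015 + 0.00000063 + 0.000014 = 4.7130e-05 /h
MTBF = 1 / λ_sys = 21200 h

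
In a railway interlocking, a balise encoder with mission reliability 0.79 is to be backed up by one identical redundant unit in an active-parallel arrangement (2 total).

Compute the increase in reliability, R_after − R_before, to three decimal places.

R_before = 0.79
R_after = 1 − (1 − 0.79)^2 = 0.956
ΔR = 0.956 − 0.79 = 0.166

0.166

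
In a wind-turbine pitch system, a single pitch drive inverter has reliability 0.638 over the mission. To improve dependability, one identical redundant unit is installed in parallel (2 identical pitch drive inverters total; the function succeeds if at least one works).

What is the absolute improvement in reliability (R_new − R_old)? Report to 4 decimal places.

R_before = 0.638
R_after = 1 − (1 − 0.638)^2 = 0.8690
ΔR = 0.8690 − 0.638 = 0.2310

0.2310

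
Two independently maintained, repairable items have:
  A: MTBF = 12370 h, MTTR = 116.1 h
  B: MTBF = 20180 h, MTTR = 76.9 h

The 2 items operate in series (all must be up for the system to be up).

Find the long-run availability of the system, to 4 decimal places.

A(A) = MTBF/(MTBF+MTTR) = 12370/(12370+116.1) = 0.990702
A(B) = MTBF/(MTBF+MTTR) = 20180/(20180+76.9) = 0.996204
Series availability: 0.990702 × 0.996204 = 0.9869

0.9869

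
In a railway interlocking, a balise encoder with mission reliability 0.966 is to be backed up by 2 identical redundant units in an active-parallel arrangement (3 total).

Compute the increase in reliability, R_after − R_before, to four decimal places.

0.0340

R_before = 0.966
R_after = 1 − (1 − 0.966)^3 = 1.0000
ΔR = 1.0000 − 0.966 = 0.0340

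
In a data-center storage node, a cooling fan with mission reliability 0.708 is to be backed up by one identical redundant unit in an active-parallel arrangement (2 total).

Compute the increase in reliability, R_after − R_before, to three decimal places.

0.207

R_before = 0.708
R_after = 1 − (1 − 0.708)^2 = 0.915
ΔR = 0.915 − 0.708 = 0.207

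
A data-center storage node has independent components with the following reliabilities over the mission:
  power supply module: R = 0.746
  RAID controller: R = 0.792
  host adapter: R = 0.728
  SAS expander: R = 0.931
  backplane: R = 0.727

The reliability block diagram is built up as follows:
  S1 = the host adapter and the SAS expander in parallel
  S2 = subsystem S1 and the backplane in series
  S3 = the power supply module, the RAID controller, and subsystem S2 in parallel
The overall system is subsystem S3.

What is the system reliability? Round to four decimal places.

Parallel (host adapter and SAS expander): 1 − (1 − 0.728000)(1 − 0.931000) = 0.981232
Series ([0.981232] and backplane): 0.981232 × 0.727000 = 0.713356
Parallel (power supply module, RAID controller, and [0.713356]): 1 − (1 − 0.746000)(1 − 0.792000)(1 − 0.713356) = 0.9849

0.9849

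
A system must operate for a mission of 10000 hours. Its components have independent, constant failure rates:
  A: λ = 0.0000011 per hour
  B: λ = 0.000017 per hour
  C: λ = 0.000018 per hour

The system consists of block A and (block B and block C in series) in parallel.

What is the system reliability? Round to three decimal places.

0.997

R(A) = exp(−0.0000011 × 10000) = 0.98906
R(B) = exp(−0.000017 × 10000) = 0.84366
R(C) = exp(−0.000018 × 10000) = 0.83527
Series (B and C): 0.84366 × 0.83527 = 0.70468
Parallel (A and [0.70468]): 1 − (1 − 0.98906)(1 − 0.70468) = 0.997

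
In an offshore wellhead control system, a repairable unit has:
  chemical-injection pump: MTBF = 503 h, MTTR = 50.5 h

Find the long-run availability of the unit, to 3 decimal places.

A(chemical-injection pump) = MTBF/(MTBF+MTTR) = 503/(503+50.5) = 0.909

0.909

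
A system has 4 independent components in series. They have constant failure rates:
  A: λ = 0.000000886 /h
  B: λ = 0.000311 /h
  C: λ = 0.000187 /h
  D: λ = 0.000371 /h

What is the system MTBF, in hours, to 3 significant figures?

Series of exponential components: λ_sys = Σ λ_i
λ_sys = 0.000000886 + 0.000311 + 0.000187 + 0.000371 = 8.6989e-04 /h
MTBF = 1 / λ_sys = 1150 h

1150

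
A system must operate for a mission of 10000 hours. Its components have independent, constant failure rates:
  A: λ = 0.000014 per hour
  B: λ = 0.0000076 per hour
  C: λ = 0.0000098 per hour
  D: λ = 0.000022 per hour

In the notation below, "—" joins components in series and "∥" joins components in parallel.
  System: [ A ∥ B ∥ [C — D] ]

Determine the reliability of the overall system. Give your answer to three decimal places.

0.997

R(A) = exp(−0.000014 × 10000) = 0.86936
R(B) = exp(−0.0000076 × 10000) = 0.92682
R(C) = exp(−0.0000098 × 10000) = 0.90665
R(D) = exp(−0.000022 × 10000) = 0.80252
Series (C and D): 0.90665 × 0.80252 = 0.72760
Parallel (A, B, and [0.72760]): 1 − (1 − 0.86936)(1 − 0.92682)(1 − 0.72760) = 0.997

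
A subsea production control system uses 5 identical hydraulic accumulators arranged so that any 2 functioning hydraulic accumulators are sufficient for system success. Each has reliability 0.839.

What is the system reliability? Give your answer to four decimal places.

0.9971

R = Σ_{i=2}^{5} C(5,i) p^i (1−p)^{5−i} with p = 0.839
C(5,2)·0.839^2·0.161^3 = 0.029377
C(5,3)·0.839^3·0.161^2 = 0.153087
C(5,4)·0.839^4·0.161^1 = 0.398881
C(5,5)·0.839^5·0.161^0 = 0.415729
Sum = 0.9971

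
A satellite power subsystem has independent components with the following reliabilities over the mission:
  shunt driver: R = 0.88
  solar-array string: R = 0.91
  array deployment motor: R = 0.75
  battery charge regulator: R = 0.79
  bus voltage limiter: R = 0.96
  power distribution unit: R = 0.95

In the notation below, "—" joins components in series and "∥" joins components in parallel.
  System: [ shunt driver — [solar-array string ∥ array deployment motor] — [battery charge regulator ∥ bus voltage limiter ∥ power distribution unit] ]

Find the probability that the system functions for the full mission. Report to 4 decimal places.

0.8598

Parallel (solar-array string and array deployment motor): 1 − (1 − 0.910000)(1 − 0.750000) = 0.977500
Parallel (battery charge regulator, bus voltage limiter, and power distribution unit): 1 − (1 − 0.790000)(1 − 0.960000)(1 − 0.950000) = 0.999580
Series (shunt driver, [0.977500], and [0.999580]): 0.880000 × 0.977500 × 0.999580 = 0.8598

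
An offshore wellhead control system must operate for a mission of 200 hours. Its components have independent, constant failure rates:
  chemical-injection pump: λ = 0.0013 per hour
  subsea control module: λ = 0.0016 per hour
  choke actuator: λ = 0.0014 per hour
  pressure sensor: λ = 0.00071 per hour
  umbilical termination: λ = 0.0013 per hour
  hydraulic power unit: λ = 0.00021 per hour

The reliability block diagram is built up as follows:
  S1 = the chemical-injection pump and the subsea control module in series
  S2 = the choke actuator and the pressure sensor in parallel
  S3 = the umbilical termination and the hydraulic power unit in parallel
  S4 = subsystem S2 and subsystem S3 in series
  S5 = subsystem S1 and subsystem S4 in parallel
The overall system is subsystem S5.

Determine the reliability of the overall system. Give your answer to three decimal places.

R(chemical-injection pump) = exp(−0.0013 × 200) = 0.77105
R(subsea control module) = exp(−0.0016 × 200) = 0.72615
R(choke actuator) = exp(−0.0014 × 200) = 0.75578
R(pressure sensor) = exp(−0.00071 × 200) = 0.86762
R(umbilical termination) = exp(−0.0013 × 200) = 0.77105
R(hydraulic power unit) = exp(−0.00021 × 200) = 0.95887
Series (chemical-injection pump and subsea control module): 0.77105 × 0.72615 = 0.55990
Parallel (choke actuator and pressure sensor): 1 − (1 − 0.75578)(1 − 0.86762) = 0.96767
Parallel (umbilical termination and hydraulic power unit): 1 − (1 − 0.77105)(1 − 0.95887) = 0.99058
Series ([0.96767] and [0.99058]): 0.96767 × 0.99058 = 0.95855
Parallel ([0.55990] and [0.95855]): 1 − (1 − 0.55990)(1 − 0.95855) = 0.982

0.982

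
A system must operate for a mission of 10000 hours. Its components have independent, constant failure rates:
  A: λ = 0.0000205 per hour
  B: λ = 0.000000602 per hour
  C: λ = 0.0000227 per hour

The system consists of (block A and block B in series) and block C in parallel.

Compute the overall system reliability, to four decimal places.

0.9614

R(A) = exp(−0.0000205 × 10000) = 0.814647
R(B) = exp(−0.000000602 × 10000) = 0.993998
R(C) = exp(−0.0000227 × 10000) = 0.796921
Series (A and B): 0.814647 × 0.993998 = 0.809757
Parallel ([0.809757] and C): 1 − (1 − 0.809757)(1 − 0.796921) = 0.9614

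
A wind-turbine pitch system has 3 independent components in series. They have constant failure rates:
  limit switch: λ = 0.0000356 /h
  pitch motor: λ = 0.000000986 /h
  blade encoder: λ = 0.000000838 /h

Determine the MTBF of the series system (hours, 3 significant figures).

26700

Series of exponential components: λ_sys = Σ λ_i
λ_sys = 0.0000356 + 0.000000986 + 0.000000838 = 3.7424e-05 /h
MTBF = 1 / λ_sys = 26700 h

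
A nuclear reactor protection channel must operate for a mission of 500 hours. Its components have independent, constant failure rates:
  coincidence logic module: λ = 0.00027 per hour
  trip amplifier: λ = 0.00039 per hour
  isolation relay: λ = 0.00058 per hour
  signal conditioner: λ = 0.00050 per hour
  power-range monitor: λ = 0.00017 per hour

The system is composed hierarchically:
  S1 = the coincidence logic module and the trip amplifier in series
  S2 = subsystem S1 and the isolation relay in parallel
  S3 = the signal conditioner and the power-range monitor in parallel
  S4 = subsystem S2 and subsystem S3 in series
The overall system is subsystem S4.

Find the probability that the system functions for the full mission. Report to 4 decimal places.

R(coincidence logic module) = exp(−0.00027 × 500) = 0.873716
R(trip amplifier) = exp(−0.00039 × 500) = 0.822835
R(isolation relay) = exp(−0.00058 × 500) = 0.748264
R(signal conditioner) = exp(−0.00050 × 500) = 0.778801
R(power-range monitor) = exp(−0.00017 × 500) = 0.918512
Series (coincidence logic module and trip amplifier): 0.873716 × 0.822835 = 0.718924
Parallel ([0.718924] and isolation relay): 1 − (1 − 0.718924)(1 − 0.748264) = 0.929243
Parallel (signal conditioner and power-range monitor): 1 − (1 − 0.778801)(1 − 0.918512) = 0.981975
Series ([0.929243] and [0.981975]): 0.929243 × 0.981975 = 0.9125

0.9125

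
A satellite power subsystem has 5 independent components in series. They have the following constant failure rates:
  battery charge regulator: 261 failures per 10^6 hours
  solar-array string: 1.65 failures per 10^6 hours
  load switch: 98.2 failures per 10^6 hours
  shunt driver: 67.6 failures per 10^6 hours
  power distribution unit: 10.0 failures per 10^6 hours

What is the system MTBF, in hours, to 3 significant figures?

2280

Series of exponential components: λ_sys = Σ λ_i
λ_sys = 0.000261 + 0.00000165 + 0.0000982 + 0.0000676 + 0.0000100 = 4.3845e-04 /h
MTBF = 1 / λ_sys = 2280 h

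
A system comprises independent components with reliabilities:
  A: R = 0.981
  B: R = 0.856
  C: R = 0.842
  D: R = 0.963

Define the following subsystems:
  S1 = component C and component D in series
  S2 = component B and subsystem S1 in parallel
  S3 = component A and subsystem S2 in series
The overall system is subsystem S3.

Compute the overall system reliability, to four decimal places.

Series (C and D): 0.842000 × 0.963000 = 0.810846
Parallel (B and [0.810846]): 1 − (1 − 0.856000)(1 − 0.810846) = 0.972762
Series (A and [0.972762]): 0.981000 × 0.972762 = 0.9543

0.9543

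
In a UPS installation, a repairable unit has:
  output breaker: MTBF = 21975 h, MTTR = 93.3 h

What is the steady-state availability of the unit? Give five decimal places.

A(output breaker) = MTBF/(MTBF+MTTR) = 21975/(21975+93.3) = 0.99577

0.99577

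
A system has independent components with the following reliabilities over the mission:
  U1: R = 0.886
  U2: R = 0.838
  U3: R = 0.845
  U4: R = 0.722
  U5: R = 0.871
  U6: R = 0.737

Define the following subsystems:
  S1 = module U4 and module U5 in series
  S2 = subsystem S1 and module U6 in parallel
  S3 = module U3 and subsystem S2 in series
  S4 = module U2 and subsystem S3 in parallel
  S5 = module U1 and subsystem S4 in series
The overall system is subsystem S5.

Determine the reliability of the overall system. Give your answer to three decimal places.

Series (U4 and U5): 0.72200 × 0.87100 = 0.62886
Parallel ([0.62886] and U6): 1 − (1 − 0.62886)(1 − 0.73700) = 0.90239
Series (U3 and [0.90239]): 0.84500 × 0.90239 = 0.76252
Parallel (U2 and [0.76252]): 1 − (1 − 0.83800)(1 − 0.76252) = 0.96153
Series (U1 and [0.96153]): 0.88600 × 0.96153 = 0.852

0.852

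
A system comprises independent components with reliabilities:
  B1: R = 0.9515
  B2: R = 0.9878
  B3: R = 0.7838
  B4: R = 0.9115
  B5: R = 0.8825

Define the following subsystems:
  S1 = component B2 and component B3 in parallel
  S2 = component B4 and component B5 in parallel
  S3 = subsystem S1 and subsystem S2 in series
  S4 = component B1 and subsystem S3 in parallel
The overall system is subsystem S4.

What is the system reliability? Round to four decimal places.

0.9994

Parallel (B2 and B3): 1 − (1 − 0.987800)(1 − 0.783800) = 0.997362
Parallel (B4 and B5): 1 − (1 − 0.911500)(1 − 0.882500) = 0.989601
Series ([0.997362] and [0.989601]): 0.997362 × 0.989601 = 0.986990
Parallel (B1 and [0.986990]): 1 − (1 − 0.951500)(1 − 0.986990) = 0.9994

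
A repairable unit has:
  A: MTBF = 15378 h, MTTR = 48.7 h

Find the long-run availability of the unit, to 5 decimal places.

0.99684

A(A) = MTBF/(MTBF+MTTR) = 15378/(15378+48.7) = 0.99684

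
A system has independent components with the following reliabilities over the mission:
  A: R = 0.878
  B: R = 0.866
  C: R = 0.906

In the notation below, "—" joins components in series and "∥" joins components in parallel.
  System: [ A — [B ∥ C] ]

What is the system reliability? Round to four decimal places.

0.8669

Parallel (B and C): 1 − (1 − 0.866000)(1 − 0.906000) = 0.987404
Series (A and [0.987404]): 0.878000 × 0.987404 = 0.8669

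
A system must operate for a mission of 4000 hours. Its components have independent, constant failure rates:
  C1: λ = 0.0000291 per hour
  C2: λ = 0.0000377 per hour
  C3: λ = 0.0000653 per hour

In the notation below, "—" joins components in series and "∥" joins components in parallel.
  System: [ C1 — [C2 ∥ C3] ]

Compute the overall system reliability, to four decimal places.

R(C1) = exp(−0.0000291 × 4000) = 0.890119
R(C2) = exp(−0.0000377 × 4000) = 0.860020
R(C3) = exp(−0.0000653 × 4000) = 0.770127
Parallel (C2 and C3): 1 − (1 − 0.860020)(1 − 0.770127) = 0.967822
Series (C1 and [0.967822]): 0.890119 × 0.967822 = 0.8615

0.8615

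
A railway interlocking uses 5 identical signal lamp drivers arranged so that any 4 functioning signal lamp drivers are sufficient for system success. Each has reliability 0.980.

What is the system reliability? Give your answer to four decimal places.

R = Σ_{i=4}^{5} C(5,i) p^i (1−p)^{5−i} with p = 0.980
C(5,4)·0.980^4·0.020^1 = 0.092237
C(5,5)·0.980^5·0.020^0 = 0.903921
Sum = 0.9962

0.9962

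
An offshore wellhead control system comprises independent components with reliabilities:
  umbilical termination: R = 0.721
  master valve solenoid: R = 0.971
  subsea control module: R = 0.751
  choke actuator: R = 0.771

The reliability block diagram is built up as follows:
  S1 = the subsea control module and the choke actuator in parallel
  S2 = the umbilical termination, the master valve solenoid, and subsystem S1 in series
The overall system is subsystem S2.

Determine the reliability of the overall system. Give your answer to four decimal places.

0.6602

Parallel (subsea control module and choke actuator): 1 − (1 − 0.751000)(1 − 0.771000) = 0.942979
Series (umbilical termination, master valve solenoid, and [0.942979]): 0.721000 × 0.971000 × 0.942979 = 0.6602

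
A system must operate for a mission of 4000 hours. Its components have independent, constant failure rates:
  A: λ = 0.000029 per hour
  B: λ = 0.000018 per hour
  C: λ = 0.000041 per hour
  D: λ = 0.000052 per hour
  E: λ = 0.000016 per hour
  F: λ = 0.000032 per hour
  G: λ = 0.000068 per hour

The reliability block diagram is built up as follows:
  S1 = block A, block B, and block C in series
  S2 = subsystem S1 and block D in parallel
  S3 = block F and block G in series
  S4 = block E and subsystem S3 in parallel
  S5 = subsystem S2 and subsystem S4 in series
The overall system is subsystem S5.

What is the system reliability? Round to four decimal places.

R(A) = exp(−0.000029 × 4000) = 0.890475
R(B) = exp(−0.000018 × 4000) = 0.930531
R(C) = exp(−0.000041 × 4000) = 0.848742
R(D) = exp(−0.000052 × 4000) = 0.812207
R(E) = exp(−0.000016 × 4000) = 0.938005
R(F) = exp(−0.000032 × 4000) = 0.879853
R(G) = exp(−0.000068 × 4000) = 0.761854
Series (A, B, and C): 0.890475 × 0.930531 × 0.848742 = 0.703280
Parallel ([0.703280] and D): 1 − (1 − 0.703280)(1 − 0.812207) = 0.944278
Series (F and G): 0.879853 × 0.761854 = 0.670320
Parallel (E and [0.670320]): 1 − (1 − 0.938005)(1 − 0.670320) = 0.979561
Series ([0.944278] and [0.979561]): 0.944278 × 0.979561 = 0.9250

0.9250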